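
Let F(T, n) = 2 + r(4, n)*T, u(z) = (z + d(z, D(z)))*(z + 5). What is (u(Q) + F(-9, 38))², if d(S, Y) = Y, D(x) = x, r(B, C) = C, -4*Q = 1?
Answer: 7502121/64 ≈ 1.1722e+5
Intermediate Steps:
Q = -¼ (Q = -¼*1 = -¼ ≈ -0.25000)
u(z) = 2*z*(5 + z) (u(z) = (z + z)*(z + 5) = (2*z)*(5 + z) = 2*z*(5 + z))
F(T, n) = 2 + T*n (F(T, n) = 2 + n*T = 2 + T*n)
(u(Q) + F(-9, 38))² = (2*(-¼)*(5 - ¼) + (2 - 9*38))² = (2*(-¼)*(19/4) + (2 - 342))² = (-19/8 - 340)² = (-2739/8)² = 7502121/64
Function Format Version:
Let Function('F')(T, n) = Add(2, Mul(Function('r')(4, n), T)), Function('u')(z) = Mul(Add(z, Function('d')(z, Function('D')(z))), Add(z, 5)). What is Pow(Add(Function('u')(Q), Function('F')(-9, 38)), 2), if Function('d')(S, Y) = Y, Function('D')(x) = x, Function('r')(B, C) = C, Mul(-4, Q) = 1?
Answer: Rational(7502121, 64) ≈ 1.1722e+5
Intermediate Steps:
Q = Rational(-1, 4) (Q = Mul(Rational(-1, 4), 1) = Rational(-1, 4) ≈ -0.25000)
Function('u')(z) = Mul(2, z, Add(5, z)) (Function('u')(z) = Mul(Add(z, z), Add(z, 5)) = Mul(Mul(2, z), Add(5, z)) = Mul(2, z, Add(5, z)))
Function('F')(T, n) = Add(2, Mul(T, n)) (Function('F')(T, n) = Add(2, Mul(n, T)) = Add(2, Mul(T, n)))
Pow(Add(Function('u')(Q), Function('F')(-9, 38)), 2) = Pow(Add(Mul(2, Rational(-1, 4), Add(5, Rational(-1, 4))), Add(2, Mul(-9, 38))), 2) = Pow(Add(Mul(2, Rational(-1, 4), Rational(19, 4)), Add(2, -342)), 2) = Pow(Add(Rational(-19, 8), -340), 2) = Pow(Rational(-2739, 8), 2) = Rational(7502121, 64)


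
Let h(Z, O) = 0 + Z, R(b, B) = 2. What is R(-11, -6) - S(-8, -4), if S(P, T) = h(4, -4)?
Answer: -2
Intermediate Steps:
h(Z, O) = Z
S(P, T) = 4
R(-11, -6) - S(-8, -4) = 2 - 1*4 = 2 - 4 = -2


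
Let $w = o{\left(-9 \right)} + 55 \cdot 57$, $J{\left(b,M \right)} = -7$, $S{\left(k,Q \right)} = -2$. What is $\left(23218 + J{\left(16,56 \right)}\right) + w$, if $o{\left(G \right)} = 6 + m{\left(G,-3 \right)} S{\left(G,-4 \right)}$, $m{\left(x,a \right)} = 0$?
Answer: $26352$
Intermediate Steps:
$o{\left(G \right)} = 6$ ($o{\left(G \right)} = 6 + 0 \left(-2\right) = 6 + 0 = 6$)
$w = 3141$ ($w = 6 + 55 \cdot 57 = 6 + 3135 = 3141$)
$\left(23218 + J{\left(16,56 \right)}\right) + w = \left(23218 - 7\right) + 3141 = 23211 + 3141 = 26352$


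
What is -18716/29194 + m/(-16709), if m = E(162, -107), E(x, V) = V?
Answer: -14072813/22172843 ≈ -0.63469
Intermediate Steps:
m = -107
-18716/29194 + m/(-16709) = -18716/29194 - 107/(-16709) = -18716*1/29194 - 107*(-1/16709) = -9358/14597 + 107/16709 = -14072813/22172843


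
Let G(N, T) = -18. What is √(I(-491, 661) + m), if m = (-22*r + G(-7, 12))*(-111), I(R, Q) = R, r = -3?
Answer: 23*I*√11 ≈ 76.282*I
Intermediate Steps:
m = -5328 (m = (-22*(-3) - 18)*(-111) = (66 - 18)*(-111) = 48*(-111) = -5328)
√(I(-491, 661) + m) = √(-491 - 5328) = √(-5819) = 23*I*√11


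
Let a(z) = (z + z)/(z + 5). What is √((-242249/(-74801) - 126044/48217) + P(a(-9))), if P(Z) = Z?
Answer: √266639847485829201254/7213359634 ≈ 2.2637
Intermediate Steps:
a(z) = 2*z/(5 + z) (a(z) = (2*z)/(5 + z) = 2*z/(5 + z))
√((-242249/(-74801) - 126044/48217) + P(a(-9))) = √((-242249/(-74801) - 126044/48217) + 2*(-9)/(5 - 9)) = √((-242249*(-1/74801) - 126044*1/48217) + 2*(-9)/(-4)) = √((242249/74801 - 126044/48217) + 2*(-9)*(-¼)) = √(2252302789/3606679817 + 9/2) = √(36964723931/7213359634) = √266639847485829201254/7213359634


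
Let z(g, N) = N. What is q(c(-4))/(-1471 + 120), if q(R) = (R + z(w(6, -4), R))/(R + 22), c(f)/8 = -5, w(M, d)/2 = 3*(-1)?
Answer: -40/12159 ≈ -0.0032897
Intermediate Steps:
w(M, d) = -6 (w(M, d) = 2*(3*(-1)) = 2*(-3) = -6)
c(f) = -40 (c(f) = 8*(-5) = -40)
q(R) = 2*R/(22 + R) (q(R) = (R + R)/(R + 22) = (2*R)/(22 + R) = 2*R/(22 + R))
q(c(-4))/(-1471 + 120) = (2*(-40)/(22 - 40))/(-1471 + 120) = (2*(-40)/(-18))/(-1351) = -2*(-40)*(-1)/(1351*18) = -1/1351*40/9 = -40/12159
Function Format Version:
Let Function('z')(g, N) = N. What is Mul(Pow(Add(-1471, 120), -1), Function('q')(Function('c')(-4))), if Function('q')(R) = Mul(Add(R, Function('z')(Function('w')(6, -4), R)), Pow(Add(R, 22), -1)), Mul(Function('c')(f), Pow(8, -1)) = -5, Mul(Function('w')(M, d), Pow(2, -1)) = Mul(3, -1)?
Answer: Rational(-40, 12159) ≈ -0.0032897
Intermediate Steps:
Function('w')(M, d) = -6 (Function('w')(M, d) = Mul(2, Mul(3, -1)) = Mul(2, -3) = -6)
Function('c')(f) = -40 (Function('c')(f) = Mul(8, -5) = -40)
Function('q')(R) = Mul(2, R, Pow(Add(22, R), -1)) (Function('q')(R) = Mul(Add(R, R), Pow(Add(R, 22), -1)) = Mul(Mul(2, R), Pow(Add(22, R), -1)) = Mul(2, R, Pow(Add(22, R), -1)))
Mul(Pow(Add(-1471, 120), -1), Function('q')(Function('c')(-4))) = Mul(Pow(Add(-1471, 120), -1), Mul(2, -40, Pow(Add(22, -40), -1))) = Mul(Pow(-1351, -1), Mul(2, -40, Pow(-18, -1))) = Mul(Rational(-1, 1351), Mul(2, -40, Rational(-1, 18))) = Mul(Rational(-1, 1351), Rational(40, 9)) = Rational(-40, 12159)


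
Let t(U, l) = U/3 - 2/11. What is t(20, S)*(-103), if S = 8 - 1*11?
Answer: -22042/33 ≈ -667.94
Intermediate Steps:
S = -3 (S = 8 - 11 = -3)
t(U, l) = -2/11 + U/3 (t(U, l) = U*(⅓) - 2*1/11 = U/3 - 2/11 = -2/11 + U/3)
t(20, S)*(-103) = (-2/11 + (⅓)*20)*(-103) = (-2/11 + 20/3)*(-103) = (214/33)*(-103) = -22042/33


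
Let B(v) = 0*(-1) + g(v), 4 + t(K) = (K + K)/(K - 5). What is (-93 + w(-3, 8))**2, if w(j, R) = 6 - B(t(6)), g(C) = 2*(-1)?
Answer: 7225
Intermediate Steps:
g(C) = -2
t(K) = -4 + 2*K/(-5 + K) (t(K) = -4 + (K + K)/(K - 5) = -4 + (2*K)/(-5 + K) = -4 + 2*K/(-5 + K))
B(v) = -2 (B(v) = 0*(-1) - 2 = 0 - 2 = -2)
w(j, R) = 8 (w(j, R) = 6 - 1*(-2) = 6 + 2 = 8)
(-93 + w(-3, 8))**2 = (-93 + 8)**2 = (-85)**2 = 7225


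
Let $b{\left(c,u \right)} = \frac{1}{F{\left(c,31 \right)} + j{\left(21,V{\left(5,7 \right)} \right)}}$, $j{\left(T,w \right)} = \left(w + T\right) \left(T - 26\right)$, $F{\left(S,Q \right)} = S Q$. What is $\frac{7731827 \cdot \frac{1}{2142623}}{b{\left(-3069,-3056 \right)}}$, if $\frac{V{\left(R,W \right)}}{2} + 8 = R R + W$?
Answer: $- \frac{10113229716}{29351} \approx -3.4456 \cdot 10^{5}$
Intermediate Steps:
$F{\left(S,Q \right)} = Q S$
$V{\left(R,W \right)} = -16 + 2 W + 2 R^{2}$ ($V{\left(R,W \right)} = -16 + 2 \left(R R + W\right) = -16 + 2 \left(R^{2} + W\right) = -16 + 2 \left(W + R^{2}\right) = -16 + \left(2 W + 2 R^{2}\right) = -16 + 2 W + 2 R^{2}$)
$j{\left(T,w \right)} = \left(-26 + T\right) \left(T + w\right)$ ($j{\left(T,w \right)} = \left(T + w\right) \left(-26 + T\right) = \left(-26 + T\right) \left(T + w\right)$)
$b{\left(c,u \right)} = \frac{1}{-345 + 31 c}$ ($b{\left(c,u \right)} = \frac{1}{31 c + \left(21^{2} - 546 - 26 \left(-16 + 2 \cdot 7 + 2 \cdot 5^{2}\right) + 21 \left(-16 + 2 \cdot 7 + 2 \cdot 5^{2}\right)\right)} = \frac{1}{31 c + \left(441 - 546 - 26 \left(-16 + 14 + 2 \cdot 25\right) + 21 \left(-16 + 14 + 2 \cdot 25\right)\right)} = \frac{1}{31 c + \left(441 - 546 - 26 \left(-16 + 14 + 50\right) + 21 \left(-16 + 14 + 50\right)\right)} = \frac{1}{31 c + \left(441 - 546 - 1248 + 21 \cdot 48\right)} = \frac{1}{31 c + \left(441 - 546 - 1248 + 1008\right)} = \frac{1}{31 c - 345} = \frac{1}{-345 + 31 c}$)
$\frac{7731827 \cdot \frac{1}{2142623}}{b{\left(-3069,-3056 \right)}} = \frac{7731827 \cdot \frac{1}{2142623}}{\frac{1}{-345 + 31 \left(-3069\right)}} = \frac{7731827 \cdot \frac{1}{2142623}}{\frac{1}{-345 - 95139}} = \frac{7731827}{2142623 \frac{1}{-95484}} = \frac{7731827}{2142623 \left(- \frac{1}{95484}\right)} = \frac{7731827}{2142623} \left(-95484\right) = - \frac{10113229716}{29351}$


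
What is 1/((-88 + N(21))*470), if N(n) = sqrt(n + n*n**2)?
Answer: 22/180715 + sqrt(9282)/722860 ≈ 0.00025502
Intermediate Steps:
N(n) = sqrt(n + n**3)
1/((-88 + N(21))*470) = 1/(-88 + sqrt(21 + 21**3)*470) = (1/470)/(-88 + sqrt(21 + 9261)) = (1/470)/(-88 + sqrt(9282)) = 1/(470*(-88 + sqrt(9282)))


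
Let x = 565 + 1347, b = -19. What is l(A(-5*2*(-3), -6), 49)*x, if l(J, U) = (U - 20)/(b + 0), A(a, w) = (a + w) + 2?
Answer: -55448/19 ≈ -2918.3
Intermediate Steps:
A(a, w) = 2 + a + w
l(J, U) = 20/19 - U/19 (l(J, U) = (U - 20)/(-19 + 0) = (-20 + U)/(-19) = (-20 + U)*(-1/19) = 20/19 - U/19)
x = 1912
l(A(-5*2*(-3), -6), 49)*x = (20/19 - 1/19*49)*1912 = (20/19 - 49/19)*1912 = -29/19*1912 = -55448/19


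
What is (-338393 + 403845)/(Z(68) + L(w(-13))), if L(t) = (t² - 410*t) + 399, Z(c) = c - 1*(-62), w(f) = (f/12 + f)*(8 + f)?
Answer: -9425088/3367199 ≈ -2.7991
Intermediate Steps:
w(f) = 13*f*(8 + f)/12 (w(f) = (f*(1/12) + f)*(8 + f) = (f/12 + f)*(8 + f) = (13*f/12)*(8 + f) = 13*f*(8 + f)/12)
Z(c) = 62 + c (Z(c) = c + 62 = 62 + c)
L(t) = 399 + t² - 410*t
(-338393 + 403845)/(Z(68) + L(w(-13))) = (-338393 + 403845)/((62 + 68) + (399 + ((13/12)*(-13)*(8 - 13))² - 2665*(-13)*(8 - 13)/6)) = 65452/(130 + (399 + ((13/12)*(-13)*(-5))² - 2665*(-13)*(-5)/6)) = 65452/(130 + (399 + (845/12)² - 410*845/12)) = 65452/(130 + (399 + 714025/144 - 173225/6)) = 65452/(130 - 3385919/144) = 65452/(-3367199/144) = 65452*(-144/3367199) = -9425088/3367199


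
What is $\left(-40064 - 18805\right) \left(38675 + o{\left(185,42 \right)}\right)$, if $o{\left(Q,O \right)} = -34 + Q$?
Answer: $-2285647794$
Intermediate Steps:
$\left(-40064 - 18805\right) \left(38675 + o{\left(185,42 \right)}\right) = \left(-40064 - 18805\right) \left(38675 + \left(-34 + 185\right)\right) = - 58869 \left(38675 + 151\right) = \left(-58869\right) 38826 = -2285647794$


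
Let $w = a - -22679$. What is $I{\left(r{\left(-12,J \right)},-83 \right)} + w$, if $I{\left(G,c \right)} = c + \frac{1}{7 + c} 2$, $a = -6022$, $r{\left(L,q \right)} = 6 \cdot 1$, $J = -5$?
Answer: $\frac{629811}{38} \approx 16574.0$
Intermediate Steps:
$r{\left(L,q \right)} = 6$
$I{\left(G,c \right)} = c + \frac{2}{7 + c}$
$w = 16657$ ($w = -6022 - -22679 = -6022 + 22679 = 16657$)
$I{\left(r{\left(-12,J \right)},-83 \right)} + w = \frac{2 + \left(-83\right)^{2} + 7 \left(-83\right)}{7 - 83} + 16657 = \frac{2 + 6889 - 581}{-76} + 16657 = \left(- \frac{1}{76}\right) 6310 + 16657 = - \frac{3155}{38} + 16657 = \frac{629811}{38}$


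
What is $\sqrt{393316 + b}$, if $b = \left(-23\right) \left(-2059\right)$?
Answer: $\sqrt{440673} \approx 663.83$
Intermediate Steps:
$b = 47357$
$\sqrt{393316 + b} = \sqrt{393316 + 47357} = \sqrt{440673}$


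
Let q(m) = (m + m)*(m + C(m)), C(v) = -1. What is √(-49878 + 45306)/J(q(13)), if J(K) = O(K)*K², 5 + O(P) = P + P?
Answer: I*√127/10042656 ≈ 1.1222e-6*I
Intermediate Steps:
q(m) = 2*m*(-1 + m) (q(m) = (m + m)*(m - 1) = (2*m)*(-1 + m) = 2*m*(-1 + m))
O(P) = -5 + 2*P (O(P) = -5 + (P + P) = -5 + 2*P)
J(K) = K²*(-5 + 2*K) (J(K) = (-5 + 2*K)*K² = K²*(-5 + 2*K))
√(-49878 + 45306)/J(q(13)) = √(-49878 + 45306)/(((2*13*(-1 + 13))²*(-5 + 2*(2*13*(-1 + 13))))) = √(-4572)/(((2*13*12)²*(-5 + 2*(2*13*12)))) = (6*I*√127)/((312²*(-5 + 2*312))) = (6*I*√127)/((97344*(-5 + 624))) = (6*I*√127)/((97344*619)) = (6*I*√127)/60255936 = (6*I*√127)*(1/60255936) = I*√127/10042656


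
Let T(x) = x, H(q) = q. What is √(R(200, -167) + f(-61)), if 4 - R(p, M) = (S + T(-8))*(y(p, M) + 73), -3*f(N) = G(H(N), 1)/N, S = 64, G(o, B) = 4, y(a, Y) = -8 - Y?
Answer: 20*I*√1087386/183 ≈ 113.96*I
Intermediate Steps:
f(N) = -4/(3*N)
R(p, M) = -3636 + 56*M (R(p, M) = 4 - (64 - 8)*((-8 - M) + 73) = 4 - 56*(65 - M) = 4 - (3640 - 56*M) = 4 + (-3640 + 56*M) = -3636 + 56*M)
√(R(200, -167) + f(-61)) = √((-3636 + 56*(-167)) - 4/3/(-61)) = √((-3636 - 9352) - 4/3*(-1/61)) = √(-12988 + 4/183) = √(-2376800/183) = 20*I*√1087386/183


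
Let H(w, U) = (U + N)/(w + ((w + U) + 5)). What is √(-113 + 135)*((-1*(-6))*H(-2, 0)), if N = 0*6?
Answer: 0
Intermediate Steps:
N = 0
H(w, U) = U/(5 + U + 2*w) (H(w, U) = (U + 0)/(w + ((w + U) + 5)) = U/(w + ((U + w) + 5)) = U/(w + (5 + U + w)) = U/(5 + U + 2*w))
√(-113 + 135)*((-1*(-6))*H(-2, 0)) = √(-113 + 135)*((-1*(-6))*(0/(5 + 0 + 2*(-2)))) = √22*(6*(0/(5 + 0 - 4))) = √22*(6*(0/1)) = √22*(6*(0*1)) = √22*(6*0) = √22*0 = 0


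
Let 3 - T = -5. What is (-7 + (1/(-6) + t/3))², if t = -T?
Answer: 3481/36 ≈ 96.694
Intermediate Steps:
T = 8 (T = 3 - 1*(-5) = 3 + 5 = 8)
t = -8 (t = -1*8 = -8)
(-7 + (1/(-6) + t/3))² = (-7 + (1/(-6) - 8/3))² = (-7 + (1*(-⅙) - 8*⅓))² = (-7 + (-⅙ - 8/3))² = (-7 - 17/6)² = (-59/6)² = 3481/36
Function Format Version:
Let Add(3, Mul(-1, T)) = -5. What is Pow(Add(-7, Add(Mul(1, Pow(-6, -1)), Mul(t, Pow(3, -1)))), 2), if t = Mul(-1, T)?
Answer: Rational(3481, 36) ≈ 96.694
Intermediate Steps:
T = 8 (T = Add(3, Mul(-1, -5)) = Add(3, 5) = 8)
t = -8 (t = Mul(-1, 8) = -8)
Pow(Add(-7, Add(Mul(1, Pow(-6, -1)), Mul(t, Pow(3, -1)))), 2) = Pow(Add(-7, Add(Mul(1, Pow(-6, -1)), Mul(-8, Pow(3, -1)))), 2) = Pow(Add(-7, Add(Mul(1, Rational(-1, 6)), Mul(-8, Rational(1, 3)))), 2) = Pow(Add(-7, Add(Rational(-1, 6), Rational(-8, 3))), 2) = Pow(Add(-7, Rational(-17, 6)), 2) = Pow(Rational(-59, 6), 2) = Rational(3481, 36)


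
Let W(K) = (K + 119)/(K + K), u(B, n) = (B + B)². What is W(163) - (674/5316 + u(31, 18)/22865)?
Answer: 5647873279/9906352710 ≈ 0.57013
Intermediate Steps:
u(B, n) = 4*B² (u(B, n) = (2*B)² = 4*B²)
W(K) = (119 + K)/(2*K) (W(K) = (119 + K)/((2*K)) = (119 + K)*(1/(2*K)) = (119 + K)/(2*K))
W(163) - (674/5316 + u(31, 18)/22865) = (½)*(119 + 163)/163 - (674/5316 + (4*31²)/22865) = (½)*(1/163)*282 - (674*(1/5316) + (4*961)*(1/22865)) = 141/163 - (337/2658 + 3844*(1/22865)) = 141/163 - (337/2658 + 3844/22865) = 141/163 - 1*17922857/60775170 = 141/163 - 17922857/60775170 = 5647873279/9906352710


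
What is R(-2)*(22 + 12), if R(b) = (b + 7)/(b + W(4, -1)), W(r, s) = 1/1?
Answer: -170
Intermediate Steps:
W(r, s) = 1
R(b) = (7 + b)/(1 + b) (R(b) = (b + 7)/(b + 1) = (7 + b)/(1 + b))
R(-2)*(22 + 12) = ((7 - 2)/(1 - 2))*(22 + 12) = (5/(-1))*34 = -1*5*34 = -5*34 = -170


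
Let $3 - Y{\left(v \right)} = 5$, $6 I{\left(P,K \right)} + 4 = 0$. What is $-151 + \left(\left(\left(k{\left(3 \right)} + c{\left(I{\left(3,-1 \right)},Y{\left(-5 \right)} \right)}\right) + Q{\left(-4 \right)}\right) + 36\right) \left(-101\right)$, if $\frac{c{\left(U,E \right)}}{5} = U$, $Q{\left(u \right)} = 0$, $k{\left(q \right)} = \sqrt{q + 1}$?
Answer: $- \frac{10957}{3} \approx -3652.3$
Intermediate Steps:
$I{\left(P,K \right)} = - \frac{2}{3}$ ($I{\left(P,K \right)} = - \frac{2}{3} + \frac{1}{6} \cdot 0 = - \frac{2}{3} + 0 = - \frac{2}{3}$)
$k{\left(q \right)} = \sqrt{1 + q}$
$Y{\left(v \right)} = -2$ ($Y{\left(v \right)} = 3 - 5 = -2$)
$c{\left(U,E \right)} = 5 U$
$-151 + \left(\left(\left(k{\left(3 \right)} + c{\left(I{\left(3,-1 \right)},Y{\left(-5 \right)} \right)}\right) + Q{\left(-4 \right)}\right) + 36\right) \left(-101\right) = -151 + \left(\left(\left(\sqrt{1 + 3} + 5 \left(- \frac{2}{3}\right)\right) + 0\right) + 36\right) \left(-101\right) = -151 + \left(\left(\left(\sqrt{4} - \frac{10}{3}\right) + 0\right) + 36\right) \left(-101\right) = -151 + \left(\left(\left(2 - \frac{10}{3}\right) + 0\right) + 36\right) \left(-101\right) = -151 + \left(\left(- \frac{4}{3} + 0\right) + 36\right) \left(-101\right) = -151 + \left(- \frac{4}{3} + 36\right) \left(-101\right) = -151 + \frac{104}{3} \left(-101\right) = -151 - \frac{10504}{3} = - \frac{10957}{3}$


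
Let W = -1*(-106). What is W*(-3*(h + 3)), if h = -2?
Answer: -318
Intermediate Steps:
W = 106
W*(-3*(h + 3)) = 106*(-3*(-2 + 3)) = 106*(-3*1) = 106*(-3) = -318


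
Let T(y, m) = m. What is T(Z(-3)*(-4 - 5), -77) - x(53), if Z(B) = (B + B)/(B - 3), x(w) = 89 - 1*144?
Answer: -22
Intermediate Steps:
x(w) = -55 (x(w) = 89 - 144 = -55)
Z(B) = 2*B/(-3 + B) (Z(B) = (2*B)/(-3 + B) = 2*B/(-3 + B))
T(Z(-3)*(-4 - 5), -77) - x(53) = -77 - 1*(-55) = -77 + 55 = -22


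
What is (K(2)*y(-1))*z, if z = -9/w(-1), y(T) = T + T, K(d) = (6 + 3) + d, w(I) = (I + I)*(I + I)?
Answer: 99/2 ≈ 49.500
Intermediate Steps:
w(I) = 4*I² (w(I) = (2*I)*(2*I) = 4*I²)
K(d) = 9 + d
y(T) = 2*T
z = -9/4 (z = -9/(4*(-1)²) = -9/(4*1) = -9/4 ≈ -2.2500)
(K(2)*y(-1))*z = ((9 + 2)*(2*(-1)))*(-9/4) = (11*(-2))*(-9/4) = -22*(-9/4) = 99/2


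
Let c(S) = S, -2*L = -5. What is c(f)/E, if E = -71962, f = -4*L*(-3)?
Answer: -15/35981 ≈ -0.00041689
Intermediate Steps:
L = 5/2 (L = -1/2*(-5) = 5/2 ≈ 2.5000)
f = 30 (f = -4*5/2*(-3) = -10*(-3) = 30)
c(f)/E = 30/(-71962) = 30*(-1/71962) = -15/35981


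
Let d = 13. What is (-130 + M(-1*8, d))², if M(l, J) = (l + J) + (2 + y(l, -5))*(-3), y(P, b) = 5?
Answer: 21316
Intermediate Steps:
M(l, J) = -21 + J + l (M(l, J) = (l + J) + (2 + 5)*(-3) = (J + l) + 7*(-3) = (J + l) - 21 = -21 + J + l)
(-130 + M(-1*8, d))² = (-130 + (-21 + 13 - 1*8))² = (-130 + (-21 + 13 - 8))² = (-130 - 16)² = (-146)² = 21316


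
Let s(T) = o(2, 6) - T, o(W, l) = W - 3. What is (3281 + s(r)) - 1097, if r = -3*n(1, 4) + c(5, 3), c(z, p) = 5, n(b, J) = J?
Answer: 2190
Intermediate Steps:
o(W, l) = -3 + W
r = -7 (r = -3*4 + 5 = -12 + 5 = -7)
s(T) = -1 - T (s(T) = (-3 + 2) - T = -1 - T)
(3281 + s(r)) - 1097 = (3281 + (-1 - 1*(-7))) - 1097 = (3281 + (-1 + 7)) - 1097 = (3281 + 6) - 1097 = 3287 - 1097 = 2190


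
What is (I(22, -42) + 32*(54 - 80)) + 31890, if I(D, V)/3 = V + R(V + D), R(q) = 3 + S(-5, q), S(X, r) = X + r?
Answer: 30866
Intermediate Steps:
R(q) = -2 + q (R(q) = 3 + (-5 + q) = -2 + q)
I(D, V) = -6 + 3*D + 6*V (I(D, V) = 3*(V + (-2 + (V + D))) = 3*(V + (-2 + (D + V))) = 3*(V + (-2 + D + V)) = 3*(-2 + D + 2*V) = -6 + 3*D + 6*V)
(I(22, -42) + 32*(54 - 80)) + 31890 = ((-6 + 3*22 + 6*(-42)) + 32*(54 - 80)) + 31890 = ((-6 + 66 - 252) + 32*(-26)) + 31890 = (-192 - 832) + 31890 = -1024 + 31890 = 30866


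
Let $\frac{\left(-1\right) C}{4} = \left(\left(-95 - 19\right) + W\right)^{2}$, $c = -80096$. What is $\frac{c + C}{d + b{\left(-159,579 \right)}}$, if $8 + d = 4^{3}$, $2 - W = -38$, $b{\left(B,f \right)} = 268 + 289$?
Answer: $- \frac{102000}{613} \approx -166.39$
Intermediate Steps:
$b{\left(B,f \right)} = 557$
$W = 40$ ($W = 2 - -38 = 2 + 38 = 40$)
$C = -21904$ ($C = - 4 \left(\left(-95 - 19\right) + 40\right)^{2} = - 4 \left(-114 + 40\right)^{2} = - 4 \left(-74\right)^{2} = \left(-4\right) 5476 = -21904$)
$d = 56$ ($d = -8 + 4^{3} = -8 + 64 = 56$)
$\frac{c + C}{d + b{\left(-159,579 \right)}} = \frac{-80096 - 21904}{56 + 557} = - \frac{102000}{613}$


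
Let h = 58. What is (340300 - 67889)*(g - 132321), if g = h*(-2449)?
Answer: -74739499193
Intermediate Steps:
g = -142042 (g = 58*(-2449) = -142042)
(340300 - 67889)*(g - 132321) = (340300 - 67889)*(-142042 - 132321) = 272411*(-274363) = -74739499193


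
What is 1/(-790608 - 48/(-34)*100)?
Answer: -17/13437936 ≈ -1.2651e-6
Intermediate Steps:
1/(-790608 - 48/(-34)*100) = 1/(-790608 - 48*(-1/34)*100) = 1/(-790608 + (24/17)*100) = 1/(-790608 + 2400/17) = 1/(-13437936/17) = -17/13437936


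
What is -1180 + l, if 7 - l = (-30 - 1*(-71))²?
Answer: -2854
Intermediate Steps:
l = -1674 (l = 7 - (-30 - 1*(-71))² = 7 - (-30 + 71)² = 7 - 1*41² = 7 - 1*1681 = 7 - 1681 = -1674)
-1180 + l = -1180 - 1674 = -2854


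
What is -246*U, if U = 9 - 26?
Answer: 4182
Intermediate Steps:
U = -17
-246*U = -246*(-17) = 4182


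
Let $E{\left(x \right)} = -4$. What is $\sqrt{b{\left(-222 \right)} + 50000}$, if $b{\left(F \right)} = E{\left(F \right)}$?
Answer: $2 \sqrt{12499} \approx 223.6$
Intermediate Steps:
$b{\left(F \right)} = -4$
$\sqrt{b{\left(-222 \right)} + 50000} = \sqrt{-4 + 50000} = \sqrt{49996} = 2 \sqrt{12499}$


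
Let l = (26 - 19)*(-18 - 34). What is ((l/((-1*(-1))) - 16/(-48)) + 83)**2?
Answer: 708964/9 ≈ 78774.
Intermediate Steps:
l = -364 (l = 7*(-52) = -364)
((l/((-1*(-1))) - 16/(-48)) + 83)**2 = ((-364/((-1*(-1))) - 16/(-48)) + 83)**2 = ((-364/1 - 16*(-1/48)) + 83)**2 = ((-364*1 + 1/3) + 83)**2 = ((-364 + 1/3) + 83)**2 = (-1091/3 + 83)**2 = (-842/3)**2 = 708964/9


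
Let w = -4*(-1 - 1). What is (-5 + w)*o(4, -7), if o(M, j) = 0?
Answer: 0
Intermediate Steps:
w = 8 (w = -4*(-2) = 8)
(-5 + w)*o(4, -7) = (-5 + 8)*0 = 3*0 = 0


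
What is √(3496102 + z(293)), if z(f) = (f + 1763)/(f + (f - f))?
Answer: √300137463006/293 ≈ 1869.8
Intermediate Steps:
z(f) = (1763 + f)/f (z(f) = (1763 + f)/(f + 0) = (1763 + f)/f)
√(3496102 + z(293)) = √(3496102 + (1763 + 293)/293) = √(3496102 + (1/293)*2056) = √(3496102 + 2056/293) = √(1024359942/293) = √300137463006/293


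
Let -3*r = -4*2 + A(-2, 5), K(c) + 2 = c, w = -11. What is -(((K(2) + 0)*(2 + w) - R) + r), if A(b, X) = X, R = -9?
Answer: -10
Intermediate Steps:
K(c) = -2 + c
r = 1 (r = -(-4*2 + 5)/3 = -(-8 + 5)/3 = -⅓*(-3) = 1)
-(((K(2) + 0)*(2 + w) - R) + r) = -((((-2 + 2) + 0)*(2 - 11) - 1*(-9)) + 1) = -(((0 + 0)*(-9) + 9) + 1) = -((0*(-9) + 9) + 1) = -((0 + 9) + 1) = -(9 + 1) = -1*10 = -10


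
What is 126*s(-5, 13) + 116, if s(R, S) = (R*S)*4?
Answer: -32644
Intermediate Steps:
s(R, S) = 4*R*S
126*s(-5, 13) + 116 = 126*(4*(-5)*13) + 116 = 126*(-260) + 116 = -32760 + 116 = -32644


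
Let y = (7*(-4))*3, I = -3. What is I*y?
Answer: 252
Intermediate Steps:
y = -84 (y = -28*3 = -84)
I*y = -3*(-84) = 252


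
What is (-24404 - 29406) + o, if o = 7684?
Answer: -46126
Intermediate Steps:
(-24404 - 29406) + o = (-24404 - 29406) + 7684 = -53810 + 7684 = -46126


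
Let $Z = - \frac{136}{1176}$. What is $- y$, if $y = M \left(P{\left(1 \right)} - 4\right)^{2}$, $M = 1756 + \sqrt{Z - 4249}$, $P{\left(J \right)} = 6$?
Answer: $-7024 - \frac{8 i \sqrt{468465}}{21} \approx -7024.0 - 260.74 i$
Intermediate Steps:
$Z = - \frac{17}{147}$ ($Z = \left(-136\right) \frac{1}{1176} = - \frac{17}{147} \approx -0.11565$)
$M = 1756 + \frac{2 i \sqrt{468465}}{21}$ ($M = 1756 + \sqrt{- \frac{17}{147} - 4249} = 1756 + \sqrt{- \frac{624620}{147}} = 1756 + \frac{2 i \sqrt{468465}}{21} \approx 1756.0 + 65.185 i$)
$y = 7024 + \frac{8 i \sqrt{468465}}{21}$ ($y = \left(1756 + \frac{2 i \sqrt{468465}}{21}\right) \left(6 - 4\right)^{2} = \left(1756 + \frac{2 i \sqrt{468465}}{21}\right) 2^{2} = \left(1756 + \frac{2 i \sqrt{468465}}{21}\right) 4 = 7024 + \frac{8 i \sqrt{468465}}{21} \approx 7024.0 + 260.74 i$)
$- y = - (7024 + \frac{8 i \sqrt{468465}}{21}) = -7024 - \frac{8 i \sqrt{468465}}{21}$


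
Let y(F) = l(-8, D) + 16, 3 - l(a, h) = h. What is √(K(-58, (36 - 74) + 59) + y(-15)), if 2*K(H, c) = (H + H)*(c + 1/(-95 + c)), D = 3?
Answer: I*√1644465/37 ≈ 34.659*I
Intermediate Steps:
l(a, h) = 3 - h
y(F) = 16 (y(F) = (3 - 1*3) + 16 = (3 - 3) + 16 = 0 + 16 = 16)
K(H, c) = H*(c + 1/(-95 + c)) (K(H, c) = ((H + H)*(c + 1/(-95 + c)))/2 = ((2*H)*(c + 1/(-95 + c)))/2 = (2*H*(c + 1/(-95 + c)))/2 = H*(c + 1/(-95 + c)))
√(K(-58, (36 - 74) + 59) + y(-15)) = √(-58*(1 + ((36 - 74) + 59)² - 95*((36 - 74) + 59))/(-95 + ((36 - 74) + 59)) + 16) = √(-58*(1 + (-38 + 59)² - 95*(-38 + 59))/(-95 + (-38 + 59)) + 16) = √(-58*(1 + 21² - 95*21)/(-95 + 21) + 16) = √(-58*(1 + 441 - 1995)/(-74) + 16) = √(-58*(-1/74)*(-1553) + 16) = √(-45037/37 + 16) = √(-44445/37) = I*√1644465/37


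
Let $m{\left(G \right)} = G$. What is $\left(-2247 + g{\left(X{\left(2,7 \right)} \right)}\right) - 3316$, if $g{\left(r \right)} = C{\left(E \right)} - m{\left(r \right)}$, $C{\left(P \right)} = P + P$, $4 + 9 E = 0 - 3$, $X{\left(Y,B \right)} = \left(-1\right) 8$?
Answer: $- \frac{50009}{9} \approx -5556.6$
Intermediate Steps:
$X{\left(Y,B \right)} = -8$
$E = - \frac{7}{9}$ ($E = - \frac{4}{9} + \frac{0 - 3}{9} = - \frac{4}{9} + \frac{1}{9} \left(-3\right) = - \frac{4}{9} - \frac{1}{3} = - \frac{7}{9} \approx -0.77778$)
$C{\left(P \right)} = 2 P$
$g{\left(r \right)} = - \frac{14}{9} - r$ ($g{\left(r \right)} = 2 \left(- \frac{7}{9}\right) - r = - \frac{14}{9} - r$)
$\left(-2247 + g{\left(X{\left(2,7 \right)} \right)}\right) - 3316 = \left(-2247 - - \frac{58}{9}\right) - 3316 = \left(-2247 + \left(- \frac{14}{9} + 8\right)\right) - 3316 = \left(-2247 + \frac{58}{9}\right) - 3316 = - \frac{20165}{9} - 3316 = - \frac{50009}{9}$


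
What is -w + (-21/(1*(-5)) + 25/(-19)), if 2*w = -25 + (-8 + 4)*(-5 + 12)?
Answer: 5583/190 ≈ 29.384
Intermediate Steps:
w = -53/2 (w = (-25 + (-8 + 4)*(-5 + 12))/2 = (-25 - 4*7)/2 = (-25 - 28)/2 = (1/2)*(-53) = -53/2 ≈ -26.500)
-w + (-21/(1*(-5)) + 25/(-19)) = -1*(-53/2) + (-21/(1*(-5)) + 25/(-19)) = 53/2 + (-21/(-5) + 25*(-1/19)) = 53/2 + (-21*(-1/5) - 25/19) = 53/2 + (21/5 - 25/19) = 53/2 + 274/95 = 5583/190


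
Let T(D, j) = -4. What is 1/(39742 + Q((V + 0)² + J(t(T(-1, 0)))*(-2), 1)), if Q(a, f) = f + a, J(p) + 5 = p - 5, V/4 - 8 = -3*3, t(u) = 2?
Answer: 1/39775 ≈ 2.5141e-5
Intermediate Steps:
V = -4 (V = 32 + 4*(-3*3) = 32 + 4*(-9) = 32 - 36 = -4)
J(p) = -10 + p (J(p) = -5 + (p - 5) = -5 + (-5 + p) = -10 + p)
Q(a, f) = a + f
1/(39742 + Q((V + 0)² + J(t(T(-1, 0)))*(-2), 1)) = 1/(39742 + (((-4 + 0)² + (-10 + 2)*(-2)) + 1)) = 1/(39742 + (((-4)² - 8*(-2)) + 1)) = 1/(39742 + ((16 + 16) + 1)) = 1/(39742 + (32 + 1)) = 1/(39742 + 33) = 1/39775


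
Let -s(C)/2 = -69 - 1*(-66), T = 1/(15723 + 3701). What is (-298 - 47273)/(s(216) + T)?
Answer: -924019104/116545 ≈ -7928.4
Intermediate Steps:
T = 1/19424 ≈ 5.1483e-5
s(C) = 6 (s(C) = -2*(-69 - 1*(-66)) = -2*(-69 + 66) = -2*(-3) = 6)
(-298 - 47273)/(s(216) + T) = (-298 - 47273)/(6 + 1/19424) = -47571/116545/19424 = -47571*19424/116545 = -924019104/116545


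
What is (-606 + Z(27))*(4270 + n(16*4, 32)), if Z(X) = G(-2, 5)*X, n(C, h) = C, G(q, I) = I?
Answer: -2041314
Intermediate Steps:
Z(X) = 5*X
(-606 + Z(27))*(4270 + n(16*4, 32)) = (-606 + 5*27)*(4270 + 16*4) = (-606 + 135)*(4270 + 64) = -471*4334 = -2041314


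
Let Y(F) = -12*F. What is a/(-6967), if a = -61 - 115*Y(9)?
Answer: -12359/6967 ≈ -1.7739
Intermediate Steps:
a = 12359 (a = -61 - (-1380)*9 = -61 - 115*(-108) = -61 + 12420 = 12359)
a/(-6967) = 12359/(-6967) = 12359*(-1/6967) = -12359/6967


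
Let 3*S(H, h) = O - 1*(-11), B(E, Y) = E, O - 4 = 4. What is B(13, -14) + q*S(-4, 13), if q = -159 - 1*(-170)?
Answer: 248/3 ≈ 82.667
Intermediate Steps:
O = 8 (O = 4 + 4 = 8)
S(H, h) = 19/3 (S(H, h) = (8 - 1*(-11))/3 = (8 + 11)/3 = (1/3)*19 = 19/3)
q = 11 (q = -159 + 170 = 11)
B(13, -14) + q*S(-4, 13) = 13 + 11*(19/3) = 13 + 209/3 = 248/3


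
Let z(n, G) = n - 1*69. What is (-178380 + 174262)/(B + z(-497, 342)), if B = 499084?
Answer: -2059/249259 ≈ -0.0082605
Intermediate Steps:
z(n, G) = -69 + n (z(n, G) = n - 69 = -69 + n)
(-178380 + 174262)/(B + z(-497, 342)) = (-178380 + 174262)/(499084 + (-69 - 497)) = -4118/(499084 - 566) = -4118/498518 = -4118*1/498518 = -2059/249259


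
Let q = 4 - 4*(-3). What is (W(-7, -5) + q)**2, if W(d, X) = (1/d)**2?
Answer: 616225/2401 ≈ 256.65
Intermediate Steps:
q = 16 (q = 4 + 12 = 16)
W(d, X) = d**(-2)
(W(-7, -5) + q)**2 = ((-7)**(-2) + 16)**2 = (1/49 + 16)**2 = (785/49)**2 = 616225/2401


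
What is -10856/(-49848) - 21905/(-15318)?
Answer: 52425527/31815486 ≈ 1.6478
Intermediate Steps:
-10856/(-49848) - 21905/(-15318) = -10856*(-1/49848) - 21905*(-1/15318) = 1357/6231 + 21905/15318 = 52425527/31815486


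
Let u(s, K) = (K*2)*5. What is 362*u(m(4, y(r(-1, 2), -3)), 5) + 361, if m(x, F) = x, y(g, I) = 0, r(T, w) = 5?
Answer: 18461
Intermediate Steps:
u(s, K) = 10*K (u(s, K) = (2*K)*5 = 10*K)
362*u(m(4, y(r(-1, 2), -3)), 5) + 361 = 362*(10*5) + 361 = 362*50 + 361 = 18100 + 361 = 18461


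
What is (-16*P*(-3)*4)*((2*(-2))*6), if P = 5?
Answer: -23040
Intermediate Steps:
(-16*P*(-3)*4)*((2*(-2))*6) = (-16*5*(-3)*4)*((2*(-2))*6) = (-(-240)*4)*(-4*6) = -16*(-60)*(-24) = 960*(-24) = -23040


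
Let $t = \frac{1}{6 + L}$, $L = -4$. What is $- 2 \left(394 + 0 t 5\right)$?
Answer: $-788$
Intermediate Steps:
$t = \frac{1}{2}$ ($t = \frac{1}{6 - 4} = \frac{1}{2} \approx 0.5$)
$- 2 \left(394 + 0 t 5\right) = - 2 \left(394 + 0 \cdot \frac{1}{2} \cdot 5\right) = - 2 \left(394 + 0 \cdot 5\right) = - 2 \left(394 + 0\right) = \left(-2\right) 394 = -788$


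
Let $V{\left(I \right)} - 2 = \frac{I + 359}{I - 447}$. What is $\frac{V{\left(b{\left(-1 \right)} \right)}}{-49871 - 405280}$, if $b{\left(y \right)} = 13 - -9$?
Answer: $- \frac{469}{193439175} \approx -2.4245 \cdot 10^{-6}$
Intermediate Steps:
$b{\left(y \right)} = 22$ ($b{\left(y \right)} = 13 + 9 = 22$)
$V{\left(I \right)} = 2 + \frac{359 + I}{-447 + I}$ ($V{\left(I \right)} = 2 + \frac{I + 359}{I - 447} = 2 + \frac{359 + I}{-447 + I}$)
$\frac{V{\left(b{\left(-1 \right)} \right)}}{-49871 - 405280} = \frac{\frac{1}{-447 + 22} \left(-535 + 3 \cdot 22\right)}{-49871 - 405280} = \frac{\frac{1}{-425} \left(-535 + 66\right)}{-49871 - 405280} = \frac{\left(- \frac{1}{425}\right) \left(-469\right)}{-455151} = \frac{469}{425} \left(- \frac{1}{455151}\right) = - \frac{469}{193439175}$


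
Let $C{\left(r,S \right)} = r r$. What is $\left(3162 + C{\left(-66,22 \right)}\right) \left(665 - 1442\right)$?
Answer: $-5841486$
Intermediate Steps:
$C{\left(r,S \right)} = r^{2}$
$\left(3162 + C{\left(-66,22 \right)}\right) \left(665 - 1442\right) = \left(3162 + \left(-66\right)^{2}\right) \left(665 - 1442\right) = \left(3162 + 4356\right) \left(-777\right) = 7518 \left(-777\right) = -5841486$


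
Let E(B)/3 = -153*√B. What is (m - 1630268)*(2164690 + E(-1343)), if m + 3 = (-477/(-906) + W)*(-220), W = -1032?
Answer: -458709437549990/151 + 97264565289*I*√1343/151 ≈ -3.0378e+12 + 2.3606e+10*I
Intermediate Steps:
E(B) = -459*√B (E(B) = 3*(-153*√B) = -459*√B)
m = 34265097/151 (m = -3 + (-477/(-906) - 1032)*(-220) = -3 + (-477*(-1/906) - 1032)*(-220) = -3 + (159/302 - 1032)*(-220) = -3 - 311505/302*(-220) = -3 + 34265550/151 = 34265097/151 ≈ 2.2692e+5)
(m - 1630268)*(2164690 + E(-1343)) = (34265097/151 - 1630268)*(2164690 - 459*I*√1343) = -211905371*(2164690 - 459*I*√1343)/151 = -458709437549990/151 + 97264565289*I*√1343/151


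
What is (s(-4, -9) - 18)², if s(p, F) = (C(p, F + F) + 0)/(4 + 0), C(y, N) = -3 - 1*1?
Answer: 361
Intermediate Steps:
C(y, N) = -4 (C(y, N) = -3 - 1 = -4)
s(p, F) = -1 (s(p, F) = (-4 + 0)/(4 + 0) = -4/4 = -4*¼ = -1)
(s(-4, -9) - 18)² = (-1 - 18)² = (-19)² = 361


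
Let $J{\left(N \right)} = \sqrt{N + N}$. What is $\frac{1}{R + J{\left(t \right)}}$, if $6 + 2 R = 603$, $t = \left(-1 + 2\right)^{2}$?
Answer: $\frac{1194}{356401} - \frac{4 \sqrt{2}}{356401} \approx 0.0033343$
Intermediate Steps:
$t = 1$ ($t = 1^{2} = 1$)
$R = \frac{597}{2}$ ($R = -3 + \frac{1}{2} \cdot 603 = -3 + \frac{603}{2} = \frac{597}{2} \approx 298.5$)
$J{\left(N \right)} = \sqrt{2} \sqrt{N}$ ($J{\left(N \right)} = \sqrt{2 N} = \sqrt{2} \sqrt{N}$)
$\frac{1}{R + J{\left(t \right)}} = \frac{1}{\frac{597}{2} + \sqrt{2} \sqrt{1}} = \frac{1}{\frac{597}{2} + \sqrt{2} \cdot 1} = \frac{1}{\frac{597}{2} + \sqrt{2}}$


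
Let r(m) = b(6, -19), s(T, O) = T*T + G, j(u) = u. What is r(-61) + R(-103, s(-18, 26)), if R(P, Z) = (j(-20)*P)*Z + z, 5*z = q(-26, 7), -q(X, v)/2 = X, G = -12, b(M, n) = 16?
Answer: 3213732/5 ≈ 6.4275e+5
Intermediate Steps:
q(X, v) = -2*X
z = 52/5 (z = (-2*(-26))/5 = (1/5)*52 = 52/5 ≈ 10.400)
s(T, O) = -12 + T**2 (s(T, O) = T*T - 12 = T**2 - 12 = -12 + T**2)
r(m) = 16
R(P, Z) = 52/5 - 20*P*Z (R(P, Z) = (-20*P)*Z + 52/5 = -20*P*Z + 52/5 = 52/5 - 20*P*Z)
r(-61) + R(-103, s(-18, 26)) = 16 + (52/5 - 20*(-103)*(-12 + (-18)**2)) = 16 + (52/5 - 20*(-103)*(-12 + 324)) = 16 + (52/5 - 20*(-103)*312) = 16 + (52/5 + 642720) = 16 + 3213652/5 = 3213732/5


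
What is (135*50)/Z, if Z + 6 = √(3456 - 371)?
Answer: 40500/3049 + 6750*√3085/3049 ≈ 136.25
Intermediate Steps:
Z = -6 + √3085 (Z = -6 + √(3456 - 371) = -6 + √3085 ≈ 49.543)
(135*50)/Z = (135*50)/(-6 + √3085) = 6750/(-6 + √3085)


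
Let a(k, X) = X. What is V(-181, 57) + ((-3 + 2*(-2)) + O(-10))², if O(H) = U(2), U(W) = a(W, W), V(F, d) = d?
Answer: 82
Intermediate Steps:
U(W) = W
O(H) = 2
V(-181, 57) + ((-3 + 2*(-2)) + O(-10))² = 57 + ((-3 + 2*(-2)) + 2)² = 57 + ((-3 - 4) + 2)² = 57 + (-7 + 2)² = 57 + (-5)² = 57 + 25 = 82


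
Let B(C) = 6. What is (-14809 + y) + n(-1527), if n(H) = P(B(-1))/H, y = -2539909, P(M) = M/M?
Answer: -3901054387/1527 ≈ -2.5547e+6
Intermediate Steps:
P(M) = 1
n(H) = 1/H
(-14809 + y) + n(-1527) = (-14809 - 2539909) + 1/(-1527) = -2554718 - 1/1527 = -3901054387/1527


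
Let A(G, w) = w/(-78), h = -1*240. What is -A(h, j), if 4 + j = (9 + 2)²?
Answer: 3/2 ≈ 1.5000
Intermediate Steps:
h = -240
j = 117 (j = -4 + (9 + 2)² = -4 + 11² = -4 + 121 = 117)
A(G, w) = -w/78 (A(G, w) = w*(-1/78) = -w/78)
-A(h, j) = -(-1)*117/78 = -1*(-3/2) = 3/2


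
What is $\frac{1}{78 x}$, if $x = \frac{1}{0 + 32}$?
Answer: $\frac{16}{39} \approx 0.41026$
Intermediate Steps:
$x = \frac{1}{32} \approx 0.03125$
$\frac{1}{78 x} = \frac{1}{78 \cdot \frac{1}{32}} = \frac{1}{\frac{39}{16}} = \frac{16}{39}$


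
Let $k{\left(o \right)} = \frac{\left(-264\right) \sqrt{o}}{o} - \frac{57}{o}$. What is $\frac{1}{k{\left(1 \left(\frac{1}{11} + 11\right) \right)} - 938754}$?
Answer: $- \frac{4657497010}{4372267853428731} + \frac{10736 \sqrt{1342}}{4372267853428731} \approx -1.0651 \cdot 10^{-6}$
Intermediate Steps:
$k{\left(o \right)} = - \frac{264}{\sqrt{o}} - \frac{57}{o}$
$\frac{1}{k{\left(1 \left(\frac{1}{11} + 11\right) \right)} - 938754} = \frac{1}{\left(- \frac{264}{\sqrt{\frac{1}{11} + 11}} - \frac{57}{1 \left(\frac{1}{11} + 11\right)}\right) - 938754} = \frac{1}{\left(- \frac{264}{\frac{1}{11} \sqrt{1342}} - \frac{57}{1 \cdot \frac{122}{11}}\right) - 938754} = \frac{1}{\left(- \frac{264}{\frac{1}{11} \sqrt{1342}} - \frac{57}{\frac{122}{11}}\right) - 938754} = \frac{1}{\left(- 264 \frac{\sqrt{1342}}{122} - \frac{627}{122}\right) - 938754} = \frac{1}{\left(- \frac{132 \sqrt{1342}}{61} - \frac{627}{122}\right) - 938754} = \frac{1}{\left(- \frac{627}{122} - \frac{132 \sqrt{1342}}{61}\right) - 938754} = \frac{1}{- \frac{114528615}{122} - \frac{132 \sqrt{1342}}{61}}$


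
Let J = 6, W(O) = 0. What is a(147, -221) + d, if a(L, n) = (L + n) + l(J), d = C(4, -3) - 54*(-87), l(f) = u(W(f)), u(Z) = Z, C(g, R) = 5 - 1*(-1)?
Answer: 4630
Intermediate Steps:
C(g, R) = 6 (C(g, R) = 5 + 1 = 6)
l(f) = 0
d = 4704 (d = 6 - 54*(-87) = 6 + 4698 = 4704)
a(L, n) = L + n (a(L, n) = (L + n) + 0 = L + n)
a(147, -221) + d = (147 - 221) + 4704 = -74 + 4704 = 4630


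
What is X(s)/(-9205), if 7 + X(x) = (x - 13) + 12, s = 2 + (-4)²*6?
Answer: -18/1841 ≈ -0.0097773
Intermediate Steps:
s = 98 (s = 2 + 16*6 = 2 + 96 = 98)
X(x) = -8 + x (X(x) = -7 + ((x - 13) + 12) = -7 + ((-13 + x) + 12) = -7 + (-1 + x) = -8 + x)
X(s)/(-9205) = (-8 + 98)/(-9205) = 90*(-1/9205) = -18/1841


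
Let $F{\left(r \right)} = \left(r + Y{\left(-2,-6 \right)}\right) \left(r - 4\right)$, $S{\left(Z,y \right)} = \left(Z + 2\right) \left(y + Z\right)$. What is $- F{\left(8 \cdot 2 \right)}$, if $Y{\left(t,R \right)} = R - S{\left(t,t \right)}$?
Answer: $-120$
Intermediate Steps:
$S{\left(Z,y \right)} = \left(2 + Z\right) \left(Z + y\right)$
$Y{\left(t,R \right)} = R - 4 t - 2 t^{2}$ ($Y{\left(t,R \right)} = R - \left(t^{2} + 2 t + 2 t + t t\right) = R - \left(t^{2} + 2 t + 2 t + t^{2}\right) = R - \left(2 t^{2} + 4 t\right) = R - 4 t - 2 t^{2}$)
$F{\left(r \right)} = \left(-6 + r\right) \left(-4 + r\right)$ ($F{\left(r \right)} = \left(r - \left(-2 + 8\right)\right) \left(r - 4\right) = \left(r - 6\right) \left(-4 + r\right) = \left(-6 + r\right) \left(-4 + r\right)$)
$- F{\left(8 \cdot 2 \right)} = - (24 + \left(8 \cdot 2\right)^{2} - 10 \cdot 8 \cdot 2) = - (24 + 16^{2} - 160) = - (24 + 256 - 160) = \left(-1\right) 120 = -120$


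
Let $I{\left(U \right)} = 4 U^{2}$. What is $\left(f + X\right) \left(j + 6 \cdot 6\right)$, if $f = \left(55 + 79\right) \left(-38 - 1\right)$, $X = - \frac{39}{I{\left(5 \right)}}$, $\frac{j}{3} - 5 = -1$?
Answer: $- \frac{6271668}{25} \approx -2.5087 \cdot 10^{5}$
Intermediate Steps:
$j = 12$ ($j = 15 + 3 \left(-1\right) = 15 - 3 = 12$)
$X = - \frac{39}{100}$ ($X = - \frac{39}{4 \cdot 5^{2}} = - \frac{39}{4 \cdot 25} = - \frac{39}{100} \approx -0.39$)
$f = -5226$ ($f = 134 \left(-39\right) = -5226$)
$\left(f + X\right) \left(j + 6 \cdot 6\right) = \left(-5226 - \frac{39}{100}\right) \left(12 + 6 \cdot 6\right) = - \frac{522639 \left(12 + 36\right)}{100} = \left(- \frac{522639}{100}\right) 48 = - \frac{6271668}{25}$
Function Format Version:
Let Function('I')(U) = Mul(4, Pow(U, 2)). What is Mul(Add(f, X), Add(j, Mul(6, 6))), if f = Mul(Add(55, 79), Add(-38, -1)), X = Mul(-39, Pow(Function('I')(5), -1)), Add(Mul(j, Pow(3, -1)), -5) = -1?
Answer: Rational(-6271668, 25) ≈ -2.5087e+5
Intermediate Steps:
j = 12 (j = Add(15, Mul(3, -1)) = Add(15, -3) = 12)
X = Rational(-39, 100) (X = Mul(-39, Pow(Mul(4, Pow(5, 2)), -1)) = Mul(-39, Pow(Mul(4, 25), -1)) = Mul(-39, Pow(100, -1)) = Mul(-39, Rational(1, 100)) = Rational(-39, 100) ≈ -0.39000)
f = -5226 (f = Mul(134, -39) = -5226)
Mul(Add(f, X), Add(j, Mul(6, 6))) = Mul(Add(-5226, Rational(-39, 100)), Add(12, Mul(6, 6))) = Mul(Rational(-522639, 100), Add(12, 36)) = Mul(Rational(-522639, 100), 48) = Rational(-6271668, 25)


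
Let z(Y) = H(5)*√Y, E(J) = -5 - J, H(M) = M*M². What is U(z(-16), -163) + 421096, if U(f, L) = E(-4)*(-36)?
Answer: 421132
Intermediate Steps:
H(M) = M³
z(Y) = 125*√Y (z(Y) = 5³*√Y = 125*√Y)
U(f, L) = 36 (U(f, L) = (-5 - 1*(-4))*(-36) = (-5 + 4)*(-36) = -1*(-36) = 36)
U(z(-16), -163) + 421096 = 36 + 421096 = 421132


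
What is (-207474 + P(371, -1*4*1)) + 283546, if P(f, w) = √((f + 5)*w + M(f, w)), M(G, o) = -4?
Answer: 76072 + 2*I*√377 ≈ 76072.0 + 38.833*I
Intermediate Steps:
P(f, w) = √(-4 + w*(5 + f)) (P(f, w) = √((f + 5)*w - 4) = √((5 + f)*w - 4) = √(w*(5 + f) - 4) = √(-4 + w*(5 + f)))
(-207474 + P(371, -1*4*1)) + 283546 = (-207474 + √(-4 + 5*(-1*4*1) + 371*(-1*4*1))) + 283546 = (-207474 + √(-4 + 5*(-4*1) + 371*(-4*1))) + 283546 = (-207474 + √(-4 + 5*(-4) + 371*(-4))) + 283546 = (-207474 + √(-4 - 20 - 1484)) + 283546 = (-207474 + √(-1508)) + 283546 = (-207474 + 2*I*√377) + 283546 = 76072 + 2*I*√377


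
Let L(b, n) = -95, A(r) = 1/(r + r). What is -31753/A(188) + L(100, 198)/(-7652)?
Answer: -91358207361/7652 ≈ -1.1939e+7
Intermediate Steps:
A(r) = 1/(2*r)
-31753/A(188) + L(100, 198)/(-7652) = -31753/((½)/188) - 95/(-7652) = -31753/((½)*(1/188)) - 95*(-1/7652) = -31753/1/376 + 95/7652 = -31753*376 + 95/7652 = -11939128 + 95/7652 = -91358207361/7652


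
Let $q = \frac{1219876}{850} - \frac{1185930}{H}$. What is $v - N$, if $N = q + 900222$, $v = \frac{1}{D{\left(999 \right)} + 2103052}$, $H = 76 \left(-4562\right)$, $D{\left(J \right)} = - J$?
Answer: $- \frac{139641513450190644309}{154871487443900} \approx -9.0166 \cdot 10^{5}$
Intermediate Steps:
$H = -346712$
$q = \frac{105988422053}{73676300}$ ($q = \frac{1219876}{850} - \frac{1185930}{-346712} = 1219876 \cdot \frac{1}{850} - - \frac{592965}{173356} = \frac{609938}{425} + \frac{592965}{173356} = \frac{105988422053}{73676300} \approx 1438.6$)
$v = \frac{1}{2102053}$ ($v = \frac{1}{\left(-1\right) 999 + 2103052} = \frac{1}{-999 + 2103052} = \frac{1}{2102053} \approx 4.7573 \cdot 10^{-7}$)
$N = \frac{66431014560653}{73676300}$ ($N = \frac{105988422053}{73676300} + 900222 = \frac{66431014560653}{73676300} \approx 9.0166 \cdot 10^{5}$)
$v - N = \frac{1}{2102053} - \frac{66431014560653}{73676300} = - \frac{139641513450190644309}{154871487443900}$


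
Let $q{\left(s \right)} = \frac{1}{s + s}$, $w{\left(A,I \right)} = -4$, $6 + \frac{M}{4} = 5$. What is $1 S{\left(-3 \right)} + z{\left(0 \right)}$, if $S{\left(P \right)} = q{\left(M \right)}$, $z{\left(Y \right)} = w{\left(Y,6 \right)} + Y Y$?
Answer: $- \frac{33}{8} \approx -4.125$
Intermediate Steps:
$M = -4$ ($M = -24 + 4 \cdot 5 = -24 + 20 = -4$)
$z{\left(Y \right)} = -4 + Y^{2}$ ($z{\left(Y \right)} = -4 + Y Y = -4 + Y^{2}$)
$q{\left(s \right)} = \frac{1}{2 s}$
$S{\left(P \right)} = - \frac{1}{8}$ ($S{\left(P \right)} = \frac{1}{2 \left(-4\right)} = \frac{1}{2} \left(- \frac{1}{4}\right) = - \frac{1}{8}$)
$1 S{\left(-3 \right)} + z{\left(0 \right)} = 1 \left(- \frac{1}{8}\right) - \left(4 - 0^{2}\right) = - \frac{1}{8} + \left(-4 + 0\right) = - \frac{1}{8} - 4 = - \frac{33}{8}$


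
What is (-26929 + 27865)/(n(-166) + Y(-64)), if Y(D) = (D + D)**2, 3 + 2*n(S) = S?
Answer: 1872/32599 ≈ 0.057425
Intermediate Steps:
n(S) = -3/2 + S/2
Y(D) = 4*D**2 (Y(D) = (2*D)**2 = 4*D**2)
(-26929 + 27865)/(n(-166) + Y(-64)) = (-26929 + 27865)/((-3/2 + (1/2)*(-166)) + 4*(-64)**2) = 936/((-3/2 - 83) + 4*4096) = 936/(-169/2 + 16384) = 936/(32599/2) = 936*(2/32599) = 1872/32599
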